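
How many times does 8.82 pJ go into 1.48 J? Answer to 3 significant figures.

168000000000

(1.48) / (8.82e-12) = 0.1678e12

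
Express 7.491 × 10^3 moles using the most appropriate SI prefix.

= 7.491 × 10^3 moles; 10^3 is kilo.

7.491 kilomoles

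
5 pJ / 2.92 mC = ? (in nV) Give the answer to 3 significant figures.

(5 × 10⁻¹²) / (2.92 × 10⁻³) = 1.7123 × 10⁻⁹ V

1.71 nV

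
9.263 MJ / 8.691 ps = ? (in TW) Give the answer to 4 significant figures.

1066000 TW

(9.263 × 10^6) / (8.691 × 10^-12) = 1.06582 × 10^18 W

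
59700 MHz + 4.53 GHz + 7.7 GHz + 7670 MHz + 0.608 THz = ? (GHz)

In GHz:
  59700 MHz = 59700 × 10⁻³ GHz = 59.7
  4.53 GHz → 4.53
  7.7 GHz → 7.7
  7670 MHz = 7670 × 10⁻³ GHz = 7.67
  0.608 THz = 0.608 × 10³ GHz = 608
Sum: 59.7 + 4.53 + 7.7 + 7.67 + 608 = 687.6

687.6 GHz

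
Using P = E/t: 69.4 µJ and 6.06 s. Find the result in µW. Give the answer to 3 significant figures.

(69.4e-6) / (6.06) = 11.452e-6 W

11.5 µW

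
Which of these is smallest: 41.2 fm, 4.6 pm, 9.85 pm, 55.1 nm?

41.2 fm = 0.0000000000000412 m
4.6 pm = 0.0000000000046 m
9.85 pm = 0.00000000000985 m
55.1 nm = 0.0000000551 m

41.2 fm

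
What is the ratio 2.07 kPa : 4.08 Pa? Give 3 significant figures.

(2.07e3) / (4.08) = 0.5074e3

507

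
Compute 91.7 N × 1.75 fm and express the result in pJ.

91.7 × 1.75 × 10^-15 = 160.475 × 10^-15 J

0.160475 pJ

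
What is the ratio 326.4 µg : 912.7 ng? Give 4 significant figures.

(326.4e-6) / (912.7e-9) = 0.35762e3

357.6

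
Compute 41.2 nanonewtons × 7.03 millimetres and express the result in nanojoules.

0.289636 nanojoules

41.2 × 10^-9 × 7.03 × 10^-3 = 289.636 × 10^-12 J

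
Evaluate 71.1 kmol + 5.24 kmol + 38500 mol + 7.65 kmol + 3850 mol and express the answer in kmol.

In kmol:
  71.1 kmol → 71.1
  5.24 kmol → 5.24
  38500 mol = 38500e-3 kmol = 38.5
  7.65 kmol → 7.65
  3850 mol = 3850e-3 kmol = 3.85
Sum: 71.1 + 5.24 + 38.5 + 7.65 + 3.85 = 126.34

126.34 kmol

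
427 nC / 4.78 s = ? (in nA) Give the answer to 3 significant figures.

89.3 nA

(427 × 10⁻⁹) / (4.78) = 89.331 × 10⁻⁹ A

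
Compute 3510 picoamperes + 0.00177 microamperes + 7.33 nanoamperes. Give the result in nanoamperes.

In nanoamperes:
  3510 picoamperes = 3510e-3 nanoamperes = 3.51
  0.00177 microamperes = 0.00177e3 nanoamperes = 1.77
  7.33 nanoamperes → 7.33
Sum: 3.51 + 1.77 + 7.33 = 12.61

12.61 nanoamperes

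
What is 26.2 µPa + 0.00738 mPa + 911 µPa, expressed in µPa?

944.58 µPa

In µPa:
  26.2 µPa → 26.2
  0.00738 mPa = 0.00738e3 µPa = 7.38
  911 µPa → 911
Sum: 26.2 + 7.38 + 911 = 944.58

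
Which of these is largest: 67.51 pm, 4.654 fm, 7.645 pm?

67.51 pm = 0.00000000006751 m
4.654 fm = 0.000000000000004654 m
7.645 pm = 0.000000000007645 m

67.51 pm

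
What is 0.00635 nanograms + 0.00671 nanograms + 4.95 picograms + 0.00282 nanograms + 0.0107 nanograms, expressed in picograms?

In picograms:
  0.00635 nanograms = 0.00635 × 10^3 picograms = 6.35
  0.00671 nanograms = 0.00671 × 10^3 picograms = 6.71
  4.95 picograms → 4.95
  0.00282 nanograms = 0.00282 × 10^3 picograms = 2.82
  0.0107 nanograms = 0.0107 × 10^3 picograms = 10.7
Sum: 6.35 + 6.71 + 4.95 + 2.82 + 10.7 = 31.53

31.53 picograms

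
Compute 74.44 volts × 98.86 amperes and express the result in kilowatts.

74.44 × 98.86 = 7359.1384 W

7.3591384 kilowatts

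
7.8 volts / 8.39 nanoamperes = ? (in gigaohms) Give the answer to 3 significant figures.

0.930 gigaohms

(7.8) / (8.39 × 10^-9) = 0.92968 × 10^9 Ω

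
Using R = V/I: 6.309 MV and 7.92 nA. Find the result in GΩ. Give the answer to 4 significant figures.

796600 GΩ

(6.309 × 10⁶) / (7.92 × 10⁻⁹) = 0.796591 × 10¹⁵ Ω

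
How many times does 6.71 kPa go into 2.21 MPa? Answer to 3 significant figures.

(2.21 × 10^6) / (6.71 × 10^3) = 0.3294 × 10^3

329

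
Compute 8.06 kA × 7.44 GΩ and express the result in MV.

59966400 MV

8.06 × 10^3 × 7.44 × 10^9 = 59.9664 × 10^12 V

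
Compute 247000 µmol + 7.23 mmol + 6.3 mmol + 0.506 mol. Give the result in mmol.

In mmol:
  247000 µmol = 247000e-3 mmol = 247
  7.23 mmol → 7.23
  6.3 mmol → 6.3
  0.506 mol = 0.506e3 mmol = 506
Sum: 247 + 7.23 + 6.3 + 506 = 766.53

766.53 mmol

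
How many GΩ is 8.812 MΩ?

0.008812 GΩ

mega = 10⁶, giga = 10⁹; factor is 10⁻³.
8.812 × 10⁻³ = 0.008812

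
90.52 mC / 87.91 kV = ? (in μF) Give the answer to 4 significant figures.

(90.52 × 10⁻³) / (87.91 × 10³) = 1.02969 × 10⁻⁶ F

1.030 μF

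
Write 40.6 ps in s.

pico = 10⁻¹², (no prefix) = 10⁰; factor is 10⁻¹².
40.6 × 10⁻¹² = 0.0000000000406

0.0000000000406 s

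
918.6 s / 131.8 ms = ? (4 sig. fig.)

6970

(918.6) / (131.8e-3) = 6.9697e3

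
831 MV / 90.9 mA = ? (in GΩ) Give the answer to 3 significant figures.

(831 × 10^6) / (90.9 × 10^-3) = 9.1419 × 10^9 Ω

9.14 GΩ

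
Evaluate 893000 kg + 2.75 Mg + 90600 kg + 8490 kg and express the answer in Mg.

In Mg:
  893000 kg = 893000e-3 Mg = 893
  2.75 Mg → 2.75
  90600 kg = 90600e-3 Mg = 90.6
  8490 kg = 8490e-3 Mg = 8.49
Sum: 893 + 2.75 + 90.6 + 8.49 = 994.84

994.84 Mg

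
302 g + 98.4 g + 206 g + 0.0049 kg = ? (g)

In g:
  302 g → 302
  98.4 g → 98.4
  206 g → 206
  0.0049 kg = 0.0049 × 10³ g = 4.9
Sum: 302 + 98.4 + 206 + 4.9 = 611.3

611.3 g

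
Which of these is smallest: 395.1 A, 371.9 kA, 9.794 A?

9.794 A

395.1 A = 395.1 A
371.9 kA = 371900 A
9.794 A = 9.794 A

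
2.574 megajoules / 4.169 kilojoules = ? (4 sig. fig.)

(2.574e6) / (4.169e3) = 0.61741e3

617.4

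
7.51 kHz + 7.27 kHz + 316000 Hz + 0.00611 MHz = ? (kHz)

In kHz:
  7.51 kHz → 7.51
  7.27 kHz → 7.27
  316000 Hz = 316000e-3 kHz = 316
  0.00611 MHz = 0.00611e3 kHz = 6.11
Sum: 7.51 + 7.27 + 316 + 6.11 = 336.89

336.89 kHz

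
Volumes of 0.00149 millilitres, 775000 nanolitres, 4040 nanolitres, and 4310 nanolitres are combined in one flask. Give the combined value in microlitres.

784.84 microlitres

In microlitres:
  0.00149 millilitres = 0.00149 × 10³ microlitres = 1.49
  775000 nanolitres = 775000 × 10⁻³ microlitres = 775
  4040 nanolitres = 4040 × 10⁻³ microlitres = 4.04
  4310 nanolitres = 4310 × 10⁻³ microlitres = 4.31
Sum: 1.49 + 775 + 4.04 + 4.31 = 784.84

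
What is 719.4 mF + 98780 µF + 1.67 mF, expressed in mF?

In mF:
  719.4 mF → 719.4
  98780 µF = 98780e-3 mF = 98.78
  1.67 mF → 1.67
Sum: 719.4 + 98.78 + 1.67 = 819.85

819.85 mF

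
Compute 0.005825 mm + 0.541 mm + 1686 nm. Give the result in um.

In um:
  0.005825 mm = 0.005825 × 10³ um = 5.825
  0.541 mm = 0.541 × 10³ um = 541
  1686 nm = 1686 × 10⁻³ um = 1.686
Sum: 5.825 + 541 + 1.686 = 548.511

548.511 um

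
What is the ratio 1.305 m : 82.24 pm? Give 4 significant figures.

(1.305) / (82.24e-12) = 0.015868e12

15870000000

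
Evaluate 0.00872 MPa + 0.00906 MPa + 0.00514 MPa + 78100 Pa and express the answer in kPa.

In kPa:
  0.00872 MPa = 0.00872e3 kPa = 8.72
  0.00906 MPa = 0.00906e3 kPa = 9.06
  0.00514 MPa = 0.00514e3 kPa = 5.14
  78100 Pa = 78100e-3 kPa = 78.1
Sum: 8.72 + 9.06 + 5.14 + 78.1 = 101.02

101.02 kPa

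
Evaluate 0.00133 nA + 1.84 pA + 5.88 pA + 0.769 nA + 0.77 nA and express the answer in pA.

1548.05 pA

In pA:
  0.00133 nA = 0.00133 × 10³ pA = 1.33
  1.84 pA → 1.84
  5.88 pA → 5.88
  0.769 nA = 0.769 × 10³ pA = 769
  0.77 nA = 0.77 × 10³ pA = 770
Sum: 1.33 + 1.84 + 5.88 + 769 + 770 = 1548.05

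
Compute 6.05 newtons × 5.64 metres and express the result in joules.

6.05 × 5.64 = 34.122 J

34.122 joules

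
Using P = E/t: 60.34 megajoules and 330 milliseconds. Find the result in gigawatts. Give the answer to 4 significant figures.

(60.34 × 10^6) / (330 × 10^-3) = 0.182848 × 10^9 W

0.1828 gigawatts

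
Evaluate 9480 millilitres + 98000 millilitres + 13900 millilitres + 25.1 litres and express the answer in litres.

146.48 litres

In litres:
  9480 millilitres = 9480e-3 litres = 9.48
  98000 millilitres = 98000e-3 litres = 98
  13900 millilitres = 13900e-3 litres = 13.9
  25.1 litres → 25.1
Sum: 9.48 + 98 + 13.9 + 25.1 = 146.48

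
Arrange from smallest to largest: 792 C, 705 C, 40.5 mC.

40.5 mC < 705 C < 792 C

792 C = 792 C
705 C = 705 C
40.5 mC = 0.0405 C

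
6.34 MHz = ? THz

mega = 1e6, tera = 1e12; factor is 1e-6.
6.34 × 1e-6 = 0.00000634

0.00000634 THz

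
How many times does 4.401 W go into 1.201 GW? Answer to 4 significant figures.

(1.201 × 10^9) / (4.401) = 0.27289 × 10^9

272900000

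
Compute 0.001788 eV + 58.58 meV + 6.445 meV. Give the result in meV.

66.813 meV

In meV:
  0.001788 eV = 0.001788e3 meV = 1.788
  58.58 meV → 58.58
  6.445 meV → 6.445
Sum: 1.788 + 58.58 + 6.445 = 66.813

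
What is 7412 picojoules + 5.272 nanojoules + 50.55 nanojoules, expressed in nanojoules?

In nanojoules:
  7412 picojoules = 7412 × 10^-3 nanojoules = 7.412
  5.272 nanojoules → 5.272
  50.55 nanojoules → 50.55
Sum: 7.412 + 5.272 + 50.55 = 63.234

63.234 nanojoules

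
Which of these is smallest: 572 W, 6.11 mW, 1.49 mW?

572 W = 572 W
6.11 mW = 0.00611 W
1.49 mW = 0.00149 W

1.49 mW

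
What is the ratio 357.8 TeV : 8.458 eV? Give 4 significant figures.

42300000000000

(357.8e12) / (8.458) = 42.303e12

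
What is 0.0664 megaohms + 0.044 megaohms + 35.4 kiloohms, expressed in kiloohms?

145.8 kiloohms

In kiloohms:
  0.0664 megaohms = 0.0664e3 kiloohms = 66.4
  0.044 megaohms = 0.044e3 kiloohms = 44
  35.4 kiloohms → 35.4
Sum: 66.4 + 44 + 35.4 = 145.8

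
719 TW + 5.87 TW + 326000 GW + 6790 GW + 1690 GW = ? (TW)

1059.35 TW

In TW:
  719 TW → 719
  5.87 TW → 5.87
  326000 GW = 326000 × 10⁻³ TW = 326
  6790 GW = 6790 × 10⁻³ TW = 6.79
  1690 GW = 1690 × 10⁻³ TW = 1.69
Sum: 719 + 5.87 + 326 + 6.79 + 1.69 = 1059.35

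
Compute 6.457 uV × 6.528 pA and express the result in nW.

0.000000042151296 nW

6.457 × 10⁻⁶ × 6.528 × 10⁻¹² = 42.151296 × 10⁻¹⁸ W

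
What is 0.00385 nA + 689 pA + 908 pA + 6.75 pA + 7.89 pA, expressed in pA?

1615.49 pA

In pA:
  0.00385 nA = 0.00385e3 pA = 3.85
  689 pA → 689
  908 pA → 908
  6.75 pA → 6.75
  7.89 pA → 7.89
Sum: 3.85 + 689 + 908 + 6.75 + 7.89 = 1615.49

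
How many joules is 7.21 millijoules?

milli = 10^-3, (no prefix) = 10^0; factor is 10^-3.
7.21 × 10^-3 = 0.00721

0.00721 joules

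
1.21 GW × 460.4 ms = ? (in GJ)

0.557084 GJ

1.21 × 10⁹ × 460.4 × 10⁻³ = 557.084 × 10⁶ J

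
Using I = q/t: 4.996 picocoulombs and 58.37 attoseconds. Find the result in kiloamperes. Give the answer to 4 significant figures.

(4.996 × 10^-12) / (58.37 × 10^-18) = 0.0855919 × 10^6 A

85.59 kiloamperes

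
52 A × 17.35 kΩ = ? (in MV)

52 × 17.35e3 = 902.2e3 V

0.9022 MV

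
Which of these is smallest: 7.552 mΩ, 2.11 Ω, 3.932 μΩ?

7.552 mΩ = 0.007552 Ω
2.11 Ω = 2.11 Ω
3.932 μΩ = 0.000003932 Ω

3.932 μΩ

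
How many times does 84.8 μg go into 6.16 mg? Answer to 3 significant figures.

72.6

(6.16e-3) / (84.8e-6) = 0.07264e3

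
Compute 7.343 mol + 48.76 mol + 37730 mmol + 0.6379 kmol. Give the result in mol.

In mol:
  7.343 mol → 7.343
  48.76 mol → 48.76
  37730 mmol = 37730 × 10^-3 mol = 37.73
  0.6379 kmol = 0.6379 × 10^3 mol = 637.9
Sum: 7.343 + 48.76 + 37.73 + 637.9 = 731.733

731.733 mol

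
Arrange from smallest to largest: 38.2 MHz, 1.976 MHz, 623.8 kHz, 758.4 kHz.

38.2 MHz = 38200000 Hz
1.976 MHz = 1976000 Hz
623.8 kHz = 623800 Hz
758.4 kHz = 758400 Hz

623.8 kHz < 758.4 kHz < 1.976 MHz < 38.2 MHz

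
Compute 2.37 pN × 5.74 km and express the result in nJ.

2.37 × 10^-12 × 5.74 × 10^3 = 13.6038 × 10^-9 J

13.6038 nJ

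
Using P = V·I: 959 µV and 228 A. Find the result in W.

959 × 10⁻⁶ × 228 = 218652 × 10⁻⁶ W

0.218652 W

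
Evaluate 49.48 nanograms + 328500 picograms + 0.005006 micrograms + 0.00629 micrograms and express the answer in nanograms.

389.276 nanograms

In nanograms:
  49.48 nanograms → 49.48
  328500 picograms = 328500 × 10^-3 nanograms = 328.5
  0.005006 micrograms = 0.005006 × 10^3 nanograms = 5.006
  0.00629 micrograms = 0.00629 × 10^3 nanograms = 6.29
Sum: 49.48 + 328.5 + 5.006 + 6.29 = 389.276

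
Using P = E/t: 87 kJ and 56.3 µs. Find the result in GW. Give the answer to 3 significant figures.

1.55 GW

(87 × 10³) / (56.3 × 10⁻⁶) = 1.5453 × 10⁹ W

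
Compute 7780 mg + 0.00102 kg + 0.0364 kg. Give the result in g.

In g:
  7780 mg = 7780 × 10^-3 g = 7.78
  0.00102 kg = 0.00102 × 10^3 g = 1.02
  0.0364 kg = 0.0364 × 10^3 g = 36.4
Sum: 7.78 + 1.02 + 36.4 = 45.2

45.2 g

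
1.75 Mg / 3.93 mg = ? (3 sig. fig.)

(1.75e6) / (3.93e-3) = 0.4453e9

445000000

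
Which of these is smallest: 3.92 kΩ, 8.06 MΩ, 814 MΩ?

3.92 kΩ

3.92 kΩ = 3920 Ω
8.06 MΩ = 8060000 Ω
814 MΩ = 814000000 Ω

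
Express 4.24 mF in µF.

milli = 10^-3, micro = 10^-6; factor is 10^3.
4.24 × 10^3 = 4240

4240 µF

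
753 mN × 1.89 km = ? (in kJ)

753 × 10⁻³ × 1.89 × 10³ = 1423.17 J

1.42317 kJ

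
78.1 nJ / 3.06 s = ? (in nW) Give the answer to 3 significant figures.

25.5 nW

(78.1 × 10⁻⁹) / (3.06) = 25.523 × 10⁻⁹ W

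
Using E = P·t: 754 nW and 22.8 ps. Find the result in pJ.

754 × 10^-9 × 22.8 × 10^-12 = 17191.2 × 10^-21 J

0.0000171912 pJ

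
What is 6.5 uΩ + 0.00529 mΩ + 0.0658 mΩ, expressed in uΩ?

In uΩ:
  6.5 uΩ → 6.5
  0.00529 mΩ = 0.00529 × 10^3 uΩ = 5.29
  0.0658 mΩ = 0.0658 × 10^3 uΩ = 65.8
Sum: 6.5 + 5.29 + 65.8 = 77.59

77.59 uΩ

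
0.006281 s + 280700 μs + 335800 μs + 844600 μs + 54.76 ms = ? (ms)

In ms:
  0.006281 s = 0.006281e3 ms = 6.281
  280700 μs = 280700e-3 ms = 280.7
  335800 μs = 335800e-3 ms = 335.8
  844600 μs = 844600e-3 ms = 844.6
  54.76 ms → 54.76
Sum: 6.281 + 280.7 + 335.8 + 844.6 + 54.76 = 1522.141

1522.141 ms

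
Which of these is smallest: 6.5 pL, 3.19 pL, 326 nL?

3.19 pL

6.5 pL = 0.0000000000065 L
3.19 pL = 0.00000000000319 L
326 nL = 0.000000326 L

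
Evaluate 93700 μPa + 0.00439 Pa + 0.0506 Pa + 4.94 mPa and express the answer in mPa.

153.63 mPa

In mPa:
  93700 μPa = 93700e-3 mPa = 93.7
  0.00439 Pa = 0.00439e3 mPa = 4.39
  0.0506 Pa = 0.0506e3 mPa = 50.6
  4.94 mPa → 4.94
Sum: 93.7 + 4.39 + 50.6 + 4.94 = 153.63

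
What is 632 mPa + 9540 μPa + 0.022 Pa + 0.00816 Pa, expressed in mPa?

In mPa:
  632 mPa → 632
  9540 μPa = 9540e-3 mPa = 9.54
  0.022 Pa = 0.022e3 mPa = 22
  0.00816 Pa = 0.00816e3 mPa = 8.16
Sum: 632 + 9.54 + 22 + 8.16 = 671.7

671.7 mPa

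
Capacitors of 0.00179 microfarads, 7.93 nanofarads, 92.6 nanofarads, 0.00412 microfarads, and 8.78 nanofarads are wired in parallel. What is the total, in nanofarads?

115.22 nanofarads

In nanofarads:
  0.00179 microfarads = 0.00179 × 10^3 nanofarads = 1.79
  7.93 nanofarads → 7.93
  92.6 nanofarads → 92.6
  0.00412 microfarads = 0.00412 × 10^3 nanofarads = 4.12
  8.78 nanofarads → 8.78
Sum: 1.79 + 7.93 + 92.6 + 4.12 + 8.78 = 115.22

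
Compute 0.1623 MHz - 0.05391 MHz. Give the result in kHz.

In kHz:
  0.1623 MHz = 0.1623 × 10³ kHz = 162.3
  0.05391 MHz = 0.05391 × 10³ kHz = 53.91
Difference: 162.3 - 53.91 = 108.39

108.39 kHz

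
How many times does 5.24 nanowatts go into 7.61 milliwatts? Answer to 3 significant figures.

1450000

(7.61 × 10^-3) / (5.24 × 10^-9) = 1.452 × 10^6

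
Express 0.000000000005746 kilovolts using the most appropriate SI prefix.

= 5.746 × 10⁻⁹ volts; 10⁻⁹ is nano.

5.746 nanovolts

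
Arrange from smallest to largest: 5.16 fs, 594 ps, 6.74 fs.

5.16 fs < 6.74 fs < 594 ps

5.16 fs = 0.00000000000000516 s
594 ps = 0.000000000594 s
6.74 fs = 0.00000000000000674 s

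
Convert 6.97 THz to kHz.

6970000000 kHz

tera = 10^12, kilo = 10^3; factor is 10^9.
6.97 × 10^9 = 6970000000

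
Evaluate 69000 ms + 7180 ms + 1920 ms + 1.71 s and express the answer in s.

79.81 s

In s:
  69000 ms = 69000 × 10^-3 s = 69
  7180 ms = 7180 × 10^-3 s = 7.18
  1920 ms = 1920 × 10^-3 s = 1.92
  1.71 s → 1.71
Sum: 69 + 7.18 + 1.92 + 1.71 = 79.81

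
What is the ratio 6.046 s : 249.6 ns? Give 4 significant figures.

24220000

(6.046) / (249.6 × 10^-9) = 0.024223 × 10^9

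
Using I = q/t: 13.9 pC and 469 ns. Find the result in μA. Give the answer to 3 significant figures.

29.6 μA

(13.9 × 10⁻¹²) / (469 × 10⁻⁹) = 0.029638 × 10⁻³ A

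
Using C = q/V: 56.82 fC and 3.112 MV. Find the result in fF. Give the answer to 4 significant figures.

(56.82 × 10^-15) / (3.112 × 10^6) = 18.2584 × 10^-21 F

0.00001826 fF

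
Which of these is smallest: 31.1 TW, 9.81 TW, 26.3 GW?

26.3 GW

31.1 TW = 31100000000000 W
9.81 TW = 9810000000000 W
26.3 GW = 26300000000 W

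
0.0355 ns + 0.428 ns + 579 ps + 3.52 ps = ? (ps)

In ps:
  0.0355 ns = 0.0355e3 ps = 35.5
  0.428 ns = 0.428e3 ps = 428
  579 ps → 579
  3.52 ps → 3.52
Sum: 35.5 + 428 + 579 + 3.52 = 1046.02

1046.02 ps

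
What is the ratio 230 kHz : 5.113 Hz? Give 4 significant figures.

44980

(230 × 10^3) / (5.113) = 44.983 × 10^3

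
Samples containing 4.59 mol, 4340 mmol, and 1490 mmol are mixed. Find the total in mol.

10.42 mol

In mol:
  4.59 mol → 4.59
  4340 mmol = 4340 × 10⁻³ mol = 4.34
  1490 mmol = 1490 × 10⁻³ mol = 1.49
Sum: 4.59 + 4.34 + 1.49 = 10.42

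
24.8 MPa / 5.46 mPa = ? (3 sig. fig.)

4540000000

(24.8e6) / (5.46e-3) = 4.542e9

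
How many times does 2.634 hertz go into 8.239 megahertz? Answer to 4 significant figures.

3128000

(8.239e6) / (2.634) = 3.1279e6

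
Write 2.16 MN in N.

mega = 10^6, (no prefix) = 10^0; factor is 10^6.
2.16 × 10^6 = 2160000

2160000 N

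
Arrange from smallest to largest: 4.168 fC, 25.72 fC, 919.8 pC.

4.168 fC < 25.72 fC < 919.8 pC

4.168 fC = 0.000000000000004168 C
25.72 fC = 0.00000000000002572 C
919.8 pC = 0.0000000009198 C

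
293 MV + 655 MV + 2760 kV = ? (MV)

950.76 MV

In MV:
  293 MV → 293
  655 MV → 655
  2760 kV = 2760 × 10⁻³ MV = 2.76
Sum: 293 + 655 + 2.76 = 950.76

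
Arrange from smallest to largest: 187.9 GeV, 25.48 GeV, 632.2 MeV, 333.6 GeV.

187.9 GeV = 187900000000 eV
25.48 GeV = 25480000000 eV
632.2 MeV = 632200000 eV
333.6 GeV = 333600000000 eV

632.2 MeV < 25.48 GeV < 187.9 GeV < 333.6 GeV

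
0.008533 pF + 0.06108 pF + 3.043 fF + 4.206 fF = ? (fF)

76.862 fF

In fF:
  0.008533 pF = 0.008533e3 fF = 8.533
  0.06108 pF = 0.06108e3 fF = 61.08
  3.043 fF → 3.043
  4.206 fF → 4.206
Sum: 8.533 + 61.08 + 3.043 + 4.206 = 76.862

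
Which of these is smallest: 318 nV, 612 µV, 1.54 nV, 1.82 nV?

318 nV = 0.000000318 V
612 µV = 0.000612 V
1.54 nV = 0.00000000154 V
1.82 nV = 0.00000000182 V

1.54 nV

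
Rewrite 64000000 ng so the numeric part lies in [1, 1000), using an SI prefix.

64 mg

= 64e-3 g; 1e-3 is milli.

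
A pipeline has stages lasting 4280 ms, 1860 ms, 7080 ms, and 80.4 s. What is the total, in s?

In s:
  4280 ms = 4280 × 10⁻³ s = 4.28
  1860 ms = 1860 × 10⁻³ s = 1.86
  7080 ms = 7080 × 10⁻³ s = 7.08
  80.4 s → 80.4
Sum: 4.28 + 1.86 + 7.08 + 80.4 = 93.62

93.62 s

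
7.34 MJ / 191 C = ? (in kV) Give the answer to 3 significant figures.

(7.34 × 10⁶) / (191) = 0.038429 × 10⁶ V

38.4 kV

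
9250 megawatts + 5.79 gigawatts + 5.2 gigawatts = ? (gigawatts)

20.24 gigawatts

In gigawatts:
  9250 megawatts = 9250 × 10⁻³ gigawatts = 9.25
  5.79 gigawatts → 5.79
  5.2 gigawatts → 5.2
Sum: 9.25 + 5.79 + 5.2 = 20.24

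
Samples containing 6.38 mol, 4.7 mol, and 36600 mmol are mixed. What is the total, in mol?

In mol:
  6.38 mol → 6.38
  4.7 mol → 4.7
  36600 mmol = 36600 × 10⁻³ mol = 36.6
Sum: 6.38 + 4.7 + 36.6 = 47.68

47.68 mol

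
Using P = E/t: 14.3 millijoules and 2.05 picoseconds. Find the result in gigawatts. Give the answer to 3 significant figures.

(14.3 × 10⁻³) / (2.05 × 10⁻¹²) = 6.9756 × 10⁹ W

6.98 gigawatts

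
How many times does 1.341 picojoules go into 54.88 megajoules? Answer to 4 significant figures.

40920000000000000000

(54.88 × 10⁶) / (1.341 × 10⁻¹²) = 40.925 × 10¹⁸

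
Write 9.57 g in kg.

(no prefix) = 1e0, kilo = 1e3; factor is 1e-3.
9.57 × 1e-3 = 0.00957

0.00957 kg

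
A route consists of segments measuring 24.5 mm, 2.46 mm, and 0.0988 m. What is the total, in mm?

125.76 mm

In mm:
  24.5 mm → 24.5
  2.46 mm → 2.46
  0.0988 m = 0.0988 × 10³ mm = 98.8
Sum: 24.5 + 2.46 + 98.8 = 125.76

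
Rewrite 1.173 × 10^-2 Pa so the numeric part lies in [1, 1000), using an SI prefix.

= 11.73 × 10^-3 Pa; 10^-3 is milli.

11.73 mPa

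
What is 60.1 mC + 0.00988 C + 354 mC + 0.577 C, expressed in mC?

1000.98 mC

In mC:
  60.1 mC → 60.1
  0.00988 C = 0.00988 × 10³ mC = 9.88
  354 mC → 354
  0.577 C = 0.577 × 10³ mC = 577
Sum: 60.1 + 9.88 + 354 + 577 = 1000.98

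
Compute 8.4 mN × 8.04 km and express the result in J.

67.536 J

8.4 × 10⁻³ × 8.04 × 10³ = 67.536 J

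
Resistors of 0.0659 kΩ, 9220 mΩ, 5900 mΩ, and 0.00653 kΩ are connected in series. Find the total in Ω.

In Ω:
  0.0659 kΩ = 0.0659 × 10³ Ω = 65.9
  9220 mΩ = 9220 × 10⁻³ Ω = 9.22
  5900 mΩ = 5900 × 10⁻³ Ω = 5.9
  0.00653 kΩ = 0.00653 × 10³ Ω = 6.53
Sum: 65.9 + 9.22 + 5.9 + 6.53 = 87.55

87.55 Ω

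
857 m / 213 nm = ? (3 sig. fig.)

4020000000

(857) / (213e-9) = 4.023e9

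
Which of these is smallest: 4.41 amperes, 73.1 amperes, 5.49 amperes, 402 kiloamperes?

4.41 amperes

4.41 amperes = 4.41 amperes
73.1 amperes = 73.1 amperes
5.49 amperes = 5.49 amperes
402 kiloamperes = 402000 amperes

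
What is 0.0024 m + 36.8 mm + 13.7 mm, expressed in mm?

52.9 mm

In mm:
  0.0024 m = 0.0024e3 mm = 2.4
  36.8 mm → 36.8
  13.7 mm → 13.7
Sum: 2.4 + 36.8 + 13.7 = 52.9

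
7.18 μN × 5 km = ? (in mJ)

7.18 × 10^-6 × 5 × 10^3 = 35.9 × 10^-3 J

35.9 mJ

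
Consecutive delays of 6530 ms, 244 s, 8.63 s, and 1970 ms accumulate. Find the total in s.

In s:
  6530 ms = 6530e-3 s = 6.53
  244 s → 244
  8.63 s → 8.63
  1970 ms = 1970e-3 s = 1.97
Sum: 6.53 + 244 + 8.63 + 1.97 = 261.13

261.13 s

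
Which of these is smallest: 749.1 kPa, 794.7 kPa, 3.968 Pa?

749.1 kPa = 749100 Pa
794.7 kPa = 794700 Pa
3.968 Pa = 3.968 Pa

3.968 Pa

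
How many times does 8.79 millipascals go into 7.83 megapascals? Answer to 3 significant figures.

(7.83e6) / (8.79e-3) = 0.8908e9

891000000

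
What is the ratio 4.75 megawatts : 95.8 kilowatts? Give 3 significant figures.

(4.75e6) / (95.8e3) = 0.04958e3

49.6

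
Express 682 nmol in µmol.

nano = 1e-9, micro = 1e-6; factor is 1e-3.
682 × 1e-3 = 0.682

0.682 µmol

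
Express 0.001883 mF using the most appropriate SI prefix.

= 1.883 × 10⁻⁶ F; 10⁻⁶ is micro.

1.883 μF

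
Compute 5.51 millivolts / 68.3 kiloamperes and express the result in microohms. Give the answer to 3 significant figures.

(5.51 × 10^-3) / (68.3 × 10^3) = 0.080673 × 10^-6 Ω

0.0807 microohms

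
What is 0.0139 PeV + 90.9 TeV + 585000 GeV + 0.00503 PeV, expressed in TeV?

In TeV:
  0.0139 PeV = 0.0139 × 10³ TeV = 13.9
  90.9 TeV → 90.9
  585000 GeV = 585000 × 10⁻³ TeV = 585
  0.00503 PeV = 0.00503 × 10³ TeV = 5.03
Sum: 13.9 + 90.9 + 585 + 5.03 = 694.83

694.83 TeV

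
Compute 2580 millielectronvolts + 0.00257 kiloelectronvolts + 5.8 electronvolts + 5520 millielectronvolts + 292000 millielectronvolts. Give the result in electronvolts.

In electronvolts:
  2580 millielectronvolts = 2580e-3 electronvolts = 2.58
  0.00257 kiloelectronvolts = 0.00257e3 electronvolts = 2.57
  5.8 electronvolts → 5.8
  5520 millielectronvolts = 5520e-3 electronvolts = 5.52
  292000 millielectronvolts = 292000e-3 electronvolts = 292
Sum: 2.58 + 2.57 + 5.8 + 5.52 + 292 = 308.47

308.47 electronvolts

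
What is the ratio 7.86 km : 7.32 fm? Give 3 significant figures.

1070000000000000000

(7.86 × 10^3) / (7.32 × 10^-15) = 1.074 × 10^18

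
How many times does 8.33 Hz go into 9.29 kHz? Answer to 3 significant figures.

1120

(9.29e3) / (8.33) = 1.115e3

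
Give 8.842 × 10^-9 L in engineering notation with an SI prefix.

8.842 nL

= 8.842 × 10^-9 L; 10^-9 is nano.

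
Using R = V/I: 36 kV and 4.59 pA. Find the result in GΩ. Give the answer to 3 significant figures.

(36e3) / (4.59e-12) = 7.8431e15 Ω

7840000 GΩ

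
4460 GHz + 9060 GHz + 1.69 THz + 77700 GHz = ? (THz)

92.91 THz

In THz:
  4460 GHz = 4460 × 10⁻³ THz = 4.46
  9060 GHz = 9060 × 10⁻³ THz = 9.06
  1.69 THz → 1.69
  77700 GHz = 77700 × 10⁻³ THz = 77.7
Sum: 4.46 + 9.06 + 1.69 + 77.7 = 92.91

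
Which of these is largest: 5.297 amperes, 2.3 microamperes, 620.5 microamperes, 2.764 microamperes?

5.297 amperes = 5.297 amperes
2.3 microamperes = 0.0000023 amperes
620.5 microamperes = 0.0006205 amperes
2.764 microamperes = 0.000002764 amperes

5.297 amperes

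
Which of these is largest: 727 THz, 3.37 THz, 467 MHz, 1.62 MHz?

727 THz

727 THz = 727000000000000 Hz
3.37 THz = 3370000000000 Hz
467 MHz = 467000000 Hz
1.62 MHz = 1620000 Hz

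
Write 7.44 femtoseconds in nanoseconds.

0.00000744 nanoseconds

femto = 10^-15, nano = 10^-9; factor is 10^-6.
7.44 × 10^-6 = 0.00000744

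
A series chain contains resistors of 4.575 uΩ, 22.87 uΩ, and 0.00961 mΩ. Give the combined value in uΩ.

In uΩ:
  4.575 uΩ → 4.575
  22.87 uΩ → 22.87
  0.00961 mΩ = 0.00961 × 10^3 uΩ = 9.61
Sum: 4.575 + 22.87 + 9.61 = 37.055

37.055 uΩ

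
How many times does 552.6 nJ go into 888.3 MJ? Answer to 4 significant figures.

(888.3e6) / (552.6e-9) = 1.6075e15

1607000000000000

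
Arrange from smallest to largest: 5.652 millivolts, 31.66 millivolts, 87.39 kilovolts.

5.652 millivolts < 31.66 millivolts < 87.39 kilovolts

5.652 millivolts = 0.005652 volts
31.66 millivolts = 0.03166 volts
87.39 kilovolts = 87390 volts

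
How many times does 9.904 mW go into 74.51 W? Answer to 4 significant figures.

(74.51) / (9.904 × 10^-3) = 7.5232 × 10^3

7523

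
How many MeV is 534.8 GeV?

534800 MeV

giga = 1e9, mega = 1e6; factor is 1e3.
534.8 × 1e3 = 534800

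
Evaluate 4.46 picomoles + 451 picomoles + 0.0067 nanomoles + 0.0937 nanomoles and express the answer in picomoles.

555.86 picomoles

In picomoles:
  4.46 picomoles → 4.46
  451 picomoles → 451
  0.0067 nanomoles = 0.0067 × 10³ picomoles = 6.7
  0.0937 nanomoles = 0.0937 × 10³ picomoles = 93.7
Sum: 4.46 + 451 + 6.7 + 93.7 = 555.86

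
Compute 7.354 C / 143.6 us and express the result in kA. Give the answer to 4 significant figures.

51.21 kA

(7.354) / (143.6 × 10^-6) = 0.0512117 × 10^6 A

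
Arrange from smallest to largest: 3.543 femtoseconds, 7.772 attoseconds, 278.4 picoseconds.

3.543 femtoseconds = 0.000000000000003543 seconds
7.772 attoseconds = 0.000000000000000007772 seconds
278.4 picoseconds = 0.0000000002784 seconds

7.772 attoseconds < 3.543 femtoseconds < 278.4 picoseconds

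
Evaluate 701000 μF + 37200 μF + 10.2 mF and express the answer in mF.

748.4 mF

In mF:
  701000 μF = 701000 × 10⁻³ mF = 701
  37200 μF = 37200 × 10⁻³ mF = 37.2
  10.2 mF → 10.2
Sum: 701 + 37.2 + 10.2 = 748.4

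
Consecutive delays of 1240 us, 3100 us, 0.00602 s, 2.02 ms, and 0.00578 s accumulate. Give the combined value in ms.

18.16 ms

In ms:
  1240 us = 1240 × 10^-3 ms = 1.24
  3100 us = 3100 × 10^-3 ms = 3.1
  0.00602 s = 0.00602 × 10^3 ms = 6.02
  2.02 ms → 2.02
  0.00578 s = 0.00578 × 10^3 ms = 5.78
Sum: 1.24 + 3.1 + 6.02 + 2.02 + 5.78 = 18.16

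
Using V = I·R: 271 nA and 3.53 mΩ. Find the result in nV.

271e-9 × 3.53e-3 = 956.63e-12 V

0.95663 nV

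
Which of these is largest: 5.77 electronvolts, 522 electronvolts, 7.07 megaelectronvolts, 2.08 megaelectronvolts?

7.07 megaelectronvolts

5.77 electronvolts = 5.77 electronvolts
522 electronvolts = 522 electronvolts
7.07 megaelectronvolts = 7070000 electronvolts
2.08 megaelectronvolts = 2080000 electronvolts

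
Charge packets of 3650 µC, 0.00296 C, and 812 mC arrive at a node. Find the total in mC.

In mC:
  3650 µC = 3650 × 10^-3 mC = 3.65
  0.00296 C = 0.00296 × 10^3 mC = 2.96
  812 mC → 812
Sum: 3.65 + 2.96 + 812 = 818.61

818.61 mC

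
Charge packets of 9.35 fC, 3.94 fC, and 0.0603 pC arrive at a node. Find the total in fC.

73.59 fC

In fC:
  9.35 fC → 9.35
  3.94 fC → 3.94
  0.0603 pC = 0.0603 × 10³ fC = 60.3
Sum: 9.35 + 3.94 + 60.3 = 73.59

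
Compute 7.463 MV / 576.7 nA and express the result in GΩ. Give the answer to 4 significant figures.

12940 GΩ

(7.463 × 10^6) / (576.7 × 10^-9) = 0.0129409 × 10^15 Ω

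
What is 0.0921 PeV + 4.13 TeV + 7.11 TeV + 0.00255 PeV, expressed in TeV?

In TeV:
  0.0921 PeV = 0.0921 × 10^3 TeV = 92.1
  4.13 TeV → 4.13
  7.11 TeV → 7.11
  0.00255 PeV = 0.00255 × 10^3 TeV = 2.55
Sum: 92.1 + 4.13 + 7.11 + 2.55 = 105.89

105.89 TeV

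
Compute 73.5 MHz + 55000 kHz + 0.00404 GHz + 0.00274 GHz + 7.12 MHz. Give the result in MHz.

142.4 MHz

In MHz:
  73.5 MHz → 73.5
  55000 kHz = 55000e-3 MHz = 55
  0.00404 GHz = 0.00404e3 MHz = 4.04
  0.00274 GHz = 0.00274e3 MHz = 2.74
  7.12 MHz → 7.12
Sum: 73.5 + 55 + 4.04 + 2.74 + 7.12 = 142.4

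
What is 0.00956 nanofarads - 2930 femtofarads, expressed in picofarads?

In picofarads:
  0.00956 nanofarads = 0.00956 × 10^3 picofarads = 9.56
  2930 femtofarads = 2930 × 10^-3 picofarads = 2.93
Difference: 9.56 - 2.93 = 6.63

6.63 picofarads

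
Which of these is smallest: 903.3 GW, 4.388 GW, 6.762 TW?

4.388 GW

903.3 GW = 903300000000 W
4.388 GW = 4388000000 W
6.762 TW = 6762000000000 W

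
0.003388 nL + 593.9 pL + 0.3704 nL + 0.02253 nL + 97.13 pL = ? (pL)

1087.348 pL

In pL:
  0.003388 nL = 0.003388e3 pL = 3.388
  593.9 pL → 593.9
  0.3704 nL = 0.3704e3 pL = 370.4
  0.02253 nL = 0.02253e3 pL = 22.53
  97.13 pL → 97.13
Sum: 3.388 + 593.9 + 370.4 + 22.53 + 97.13 = 1087.348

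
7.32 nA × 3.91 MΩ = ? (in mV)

7.32e-9 × 3.91e6 = 28.6212e-3 V

28.6212 mV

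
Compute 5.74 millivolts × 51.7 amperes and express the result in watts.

5.74 × 10⁻³ × 51.7 = 296.758 × 10⁻³ W

0.296758 watts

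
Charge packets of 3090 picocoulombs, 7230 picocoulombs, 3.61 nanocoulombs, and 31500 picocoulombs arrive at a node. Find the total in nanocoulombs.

In nanocoulombs:
  3090 picocoulombs = 3090e-3 nanocoulombs = 3.09
  7230 picocoulombs = 7230e-3 nanocoulombs = 7.23
  3.61 nanocoulombs → 3.61
  31500 picocoulombs = 31500e-3 nanocoulombs = 31.5
Sum: 3.09 + 7.23 + 3.61 + 31.5 = 45.43

45.43 nanocoulombs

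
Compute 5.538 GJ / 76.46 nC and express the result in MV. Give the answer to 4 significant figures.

(5.538 × 10⁹) / (76.46 × 10⁻⁹) = 0.07243 × 10¹⁸ V

72430000000 MV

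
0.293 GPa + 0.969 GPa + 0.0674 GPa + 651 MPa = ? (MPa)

1980.4 MPa

In MPa:
  0.293 GPa = 0.293 × 10^3 MPa = 293
  0.969 GPa = 0.969 × 10^3 MPa = 969
  0.0674 GPa = 0.0674 × 10^3 MPa = 67.4
  651 MPa → 651
Sum: 293 + 969 + 67.4 + 651 = 1980.4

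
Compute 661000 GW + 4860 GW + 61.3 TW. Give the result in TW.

727.16 TW

In TW:
  661000 GW = 661000 × 10⁻³ TW = 661
  4860 GW = 4860 × 10⁻³ TW = 4.86
  61.3 TW → 61.3
Sum: 661 + 4.86 + 61.3 = 727.16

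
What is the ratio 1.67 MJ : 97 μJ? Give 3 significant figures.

17200000000

(1.67e6) / (97e-6) = 0.01722e12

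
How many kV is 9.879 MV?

9879 kV

mega = 10^6, kilo = 10^3; factor is 10^3.
9.879 × 10^3 = 9879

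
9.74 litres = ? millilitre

9740 millilitres

(no prefix) = 10⁰, milli = 10⁻³; factor is 10³.
9.74 × 10³ = 9740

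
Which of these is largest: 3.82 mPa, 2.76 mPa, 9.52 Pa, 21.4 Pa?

21.4 Pa

3.82 mPa = 0.00382 Pa
2.76 mPa = 0.00276 Pa
9.52 Pa = 9.52 Pa
21.4 Pa = 21.4 Pa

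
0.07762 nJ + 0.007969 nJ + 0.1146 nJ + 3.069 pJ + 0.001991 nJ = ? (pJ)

205.249 pJ

In pJ:
  0.07762 nJ = 0.07762e3 pJ = 77.62
  0.007969 nJ = 0.007969e3 pJ = 7.969
  0.1146 nJ = 0.1146e3 pJ = 114.6
  3.069 pJ → 3.069
  0.001991 nJ = 0.001991e3 pJ = 1.991
Sum: 77.62 + 7.969 + 114.6 + 3.069 + 1.991 = 205.249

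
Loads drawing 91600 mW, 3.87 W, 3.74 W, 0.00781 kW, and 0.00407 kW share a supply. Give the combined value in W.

In W:
  91600 mW = 91600 × 10⁻³ W = 91.6
  3.87 W → 3.87
  3.74 W → 3.74
  0.00781 kW = 0.00781 × 10³ W = 7.81
  0.00407 kW = 0.00407 × 10³ W = 4.07
Sum: 91.6 + 3.87 + 3.74 + 7.81 + 4.07 = 111.09

111.09 W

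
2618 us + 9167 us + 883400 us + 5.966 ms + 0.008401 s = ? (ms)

In ms:
  2618 us = 2618 × 10⁻³ ms = 2.618
  9167 us = 9167 × 10⁻³ ms = 9.167
  883400 us = 883400 × 10⁻³ ms = 883.4
  5.966 ms → 5.966
  0.008401 s = 0.008401 × 10³ ms = 8.401
Sum: 2.618 + 9.167 + 883.4 + 5.966 + 8.401 = 909.552

909.552 ms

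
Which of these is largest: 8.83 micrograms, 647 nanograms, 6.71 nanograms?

8.83 micrograms

8.83 micrograms = 0.00000883 grams
647 nanograms = 0.000000647 grams
6.71 nanograms = 0.00000000671 grams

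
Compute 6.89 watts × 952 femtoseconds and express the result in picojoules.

6.89 × 952 × 10^-15 = 6559.28 × 10^-15 J

6.55928 picojoules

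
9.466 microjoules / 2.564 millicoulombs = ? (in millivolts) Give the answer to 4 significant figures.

3.692 millivolts

(9.466 × 10^-6) / (2.564 × 10^-3) = 3.69189 × 10^-3 V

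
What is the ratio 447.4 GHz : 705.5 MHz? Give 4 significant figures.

634.2

(447.4e9) / (705.5e6) = 0.63416e3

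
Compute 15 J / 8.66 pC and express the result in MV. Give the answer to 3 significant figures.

1730000 MV

(15) / (8.66 × 10⁻¹²) = 1.7321 × 10¹² V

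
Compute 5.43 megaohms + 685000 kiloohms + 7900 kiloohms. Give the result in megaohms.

698.33 megaohms

In megaohms:
  5.43 megaohms → 5.43
  685000 kiloohms = 685000 × 10⁻³ megaohms = 685
  7900 kiloohms = 7900 × 10⁻³ megaohms = 7.9
Sum: 5.43 + 685 + 7.9 = 698.33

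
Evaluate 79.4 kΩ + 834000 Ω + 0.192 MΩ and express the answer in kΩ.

1105.4 kΩ

In kΩ:
  79.4 kΩ → 79.4
  834000 Ω = 834000 × 10⁻³ kΩ = 834
  0.192 MΩ = 0.192 × 10³ kΩ = 192
Sum: 79.4 + 834 + 192 = 1105.4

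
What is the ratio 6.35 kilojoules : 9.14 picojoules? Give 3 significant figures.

695000000000000

(6.35 × 10^3) / (9.14 × 10^-12) = 0.6947 × 10^15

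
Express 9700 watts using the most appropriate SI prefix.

9.7 kilowatts

= 9.7e3 watts; 1e3 is kilo.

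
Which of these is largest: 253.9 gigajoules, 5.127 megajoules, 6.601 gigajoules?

253.9 gigajoules = 253900000000 joules
5.127 megajoules = 5127000 joules
6.601 gigajoules = 6601000000 joules

253.9 gigajoules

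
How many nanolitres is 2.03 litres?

(no prefix) = 1e0, nano = 1e-9; factor is 1e9.
2.03 × 1e9 = 2030000000

2030000000 nanolitres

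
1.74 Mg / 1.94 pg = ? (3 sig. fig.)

897000000000000000

(1.74e6) / (1.94e-12) = 0.8969e18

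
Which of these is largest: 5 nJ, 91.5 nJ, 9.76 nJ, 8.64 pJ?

5 nJ = 0.000000005 J
91.5 nJ = 0.0000000915 J
9.76 nJ = 0.00000000976 J
8.64 pJ = 0.00000000000864 J

91.5 nJ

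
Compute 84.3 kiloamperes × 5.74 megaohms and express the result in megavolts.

483882 megavolts

84.3 × 10^3 × 5.74 × 10^6 = 483.882 × 10^9 V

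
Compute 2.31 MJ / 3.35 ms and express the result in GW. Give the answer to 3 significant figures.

(2.31 × 10⁶) / (3.35 × 10⁻³) = 0.68955 × 10⁹ W

0.690 GW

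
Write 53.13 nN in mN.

0.00005313 mN

nano = 10⁻⁹, milli = 10⁻³; factor is 10⁻⁶.
53.13 × 10⁻⁶ = 0.00005313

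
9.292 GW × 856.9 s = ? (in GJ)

9.292 × 10⁹ × 856.9 = 7962.3148 × 10⁹ J

7962.3148 GJ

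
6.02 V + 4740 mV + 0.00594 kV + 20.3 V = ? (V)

37 V

In V:
  6.02 V → 6.02
  4740 mV = 4740e-3 V = 4.74
  0.00594 kV = 0.00594e3 V = 5.94
  20.3 V → 20.3
Sum: 6.02 + 4.74 + 5.94 + 20.3 = 37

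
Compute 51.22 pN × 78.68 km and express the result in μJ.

4.0299896 μJ

51.22 × 10⁻¹² × 78.68 × 10³ = 4029.9896 × 10⁻⁹ J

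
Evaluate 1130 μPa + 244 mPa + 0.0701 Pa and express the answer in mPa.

In mPa:
  1130 μPa = 1130 × 10^-3 mPa = 1.13
  244 mPa → 244
  0.0701 Pa = 0.0701 × 10^3 mPa = 70.1
Sum: 1.13 + 244 + 70.1 = 315.23

315.23 mPa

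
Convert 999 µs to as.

999000000000000 as

micro = 10⁻⁶, atto = 10⁻¹⁸; factor is 10¹².
999 × 10¹² = 999000000000000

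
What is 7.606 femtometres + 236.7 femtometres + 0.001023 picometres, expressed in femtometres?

In femtometres:
  7.606 femtometres → 7.606
  236.7 femtometres → 236.7
  0.001023 picometres = 0.001023 × 10³ femtometres = 1.023
Sum: 7.606 + 236.7 + 1.023 = 245.329

245.329 femtometres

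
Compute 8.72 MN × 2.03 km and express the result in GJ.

8.72 × 10⁶ × 2.03 × 10³ = 17.7016 × 10⁹ J

17.7016 GJ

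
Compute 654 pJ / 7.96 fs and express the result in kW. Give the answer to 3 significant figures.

(654 × 10⁻¹²) / (7.96 × 10⁻¹⁵) = 82.161 × 10³ W

82.2 kW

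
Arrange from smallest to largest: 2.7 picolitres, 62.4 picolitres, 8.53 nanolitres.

2.7 picolitres < 62.4 picolitres < 8.53 nanolitres

2.7 picolitres = 0.0000000000027 litres
62.4 picolitres = 0.0000000000624 litres
8.53 nanolitres = 0.00000000853 litres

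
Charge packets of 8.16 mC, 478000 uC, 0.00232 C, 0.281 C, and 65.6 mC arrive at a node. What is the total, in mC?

835.08 mC

In mC:
  8.16 mC → 8.16
  478000 uC = 478000 × 10⁻³ mC = 478
  0.00232 C = 0.00232 × 10³ mC = 2.32
  0.281 C = 0.281 × 10³ mC = 281
  65.6 mC → 65.6
Sum: 8.16 + 478 + 2.32 + 281 + 65.6 = 835.08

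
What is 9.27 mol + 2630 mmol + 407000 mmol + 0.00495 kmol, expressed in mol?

In mol:
  9.27 mol → 9.27
  2630 mmol = 2630 × 10⁻³ mol = 2.63
  407000 mmol = 407000 × 10⁻³ mol = 407
  0.00495 kmol = 0.00495 × 10³ mol = 4.95
Sum: 9.27 + 2.63 + 407 + 4.95 = 423.85

423.85 mol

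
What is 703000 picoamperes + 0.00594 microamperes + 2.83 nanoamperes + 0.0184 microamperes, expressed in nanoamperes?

In nanoamperes:
  703000 picoamperes = 703000 × 10^-3 nanoamperes = 703
  0.00594 microamperes = 0.00594 × 10^3 nanoamperes = 5.94
  2.83 nanoamperes → 2.83
  0.0184 microamperes = 0.0184 × 10^3 nanoamperes = 18.4
Sum: 703 + 5.94 + 2.83 + 18.4 = 730.17

730.17 nanoamperes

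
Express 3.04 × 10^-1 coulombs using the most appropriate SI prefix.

= 304 × 10^-3 coulombs; 10^-3 is milli.

304 millicoulombs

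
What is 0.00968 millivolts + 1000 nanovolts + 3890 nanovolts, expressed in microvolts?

In microvolts:
  0.00968 millivolts = 0.00968e3 microvolts = 9.68
  1000 nanovolts = 1000e-3 microvolts = 1
  3890 nanovolts = 3890e-3 microvolts = 3.89
Sum: 9.68 + 1 + 3.89 = 14.57

14.57 microvolts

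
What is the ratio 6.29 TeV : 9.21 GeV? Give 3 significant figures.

683

(6.29 × 10¹²) / (9.21 × 10⁹) = 0.683 × 10³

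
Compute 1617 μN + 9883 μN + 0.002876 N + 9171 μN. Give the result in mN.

In mN:
  1617 μN = 1617 × 10⁻³ mN = 1.617
  9883 μN = 9883 × 10⁻³ mN = 9.883
  0.002876 N = 0.002876 × 10³ mN = 2.876
  9171 μN = 9171 × 10⁻³ mN = 9.171
Sum: 1.617 + 9.883 + 2.876 + 9.171 = 23.547

23.547 mN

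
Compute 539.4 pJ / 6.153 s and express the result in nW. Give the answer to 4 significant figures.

(539.4e-12) / (6.153) = 87.6646e-12 W

0.08766 nW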